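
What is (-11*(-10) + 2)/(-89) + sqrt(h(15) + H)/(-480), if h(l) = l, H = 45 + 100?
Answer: -112/89 - sqrt(10)/120 ≈ -1.2848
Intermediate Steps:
H = 145
(-11*(-10) + 2)/(-89) + sqrt(h(15) + H)/(-480) = (-11*(-10) + 2)/(-89) + sqrt(15 + 145)/(-480) = (110 + 2)*(-1/89) + sqrt(160)*(-1/480) = 112*(-1/89) + (4*sqrt(10))*(-1/480) = -112/89 - sqrt(10)/120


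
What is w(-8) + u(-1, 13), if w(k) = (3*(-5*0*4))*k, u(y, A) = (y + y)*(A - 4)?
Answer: -18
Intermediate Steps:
u(y, A) = 2*y*(-4 + A) (u(y, A) = (2*y)*(-4 + A) = 2*y*(-4 + A))
w(k) = 0 (w(k) = (3*(0*4))*k = (3*0)*k = 0*k = 0)
w(-8) + u(-1, 13) = 0 + 2*(-1)*(-4 + 13) = 0 + 2*(-1)*9 = 0 - 18 = -18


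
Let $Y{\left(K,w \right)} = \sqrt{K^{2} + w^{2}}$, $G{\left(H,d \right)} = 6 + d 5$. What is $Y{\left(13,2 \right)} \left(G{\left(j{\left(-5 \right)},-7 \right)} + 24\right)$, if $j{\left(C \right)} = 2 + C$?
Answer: $- 5 \sqrt{173} \approx -65.765$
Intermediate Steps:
$G{\left(H,d \right)} = 6 + 5 d$
$Y{\left(13,2 \right)} \left(G{\left(j{\left(-5 \right)},-7 \right)} + 24\right) = \sqrt{13^{2} + 2^{2}} \left(\left(6 + 5 \left(-7\right)\right) + 24\right) = \sqrt{169 + 4} \left(\left(6 - 35\right) + 24\right) = \sqrt{173} \left(-29 + 24\right) = \sqrt{173} \left(-5\right) = - 5 \sqrt{173}$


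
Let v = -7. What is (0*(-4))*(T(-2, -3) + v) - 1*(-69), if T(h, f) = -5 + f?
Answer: 69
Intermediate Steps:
(0*(-4))*(T(-2, -3) + v) - 1*(-69) = (0*(-4))*((-5 - 3) - 7) - 1*(-69) = 0*(-8 - 7) + 69 = 0*(-15) + 69 = 0 + 69 = 69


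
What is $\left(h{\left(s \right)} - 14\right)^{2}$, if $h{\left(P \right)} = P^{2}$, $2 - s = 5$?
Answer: $25$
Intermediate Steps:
$s = -3$ ($s = 2 - 5 = -3$)
$\left(h{\left(s \right)} - 14\right)^{2} = \left(\left(-3\right)^{2} - 14\right)^{2} = \left(9 - 14\right)^{2} = \left(-5\right)^{2} = 25$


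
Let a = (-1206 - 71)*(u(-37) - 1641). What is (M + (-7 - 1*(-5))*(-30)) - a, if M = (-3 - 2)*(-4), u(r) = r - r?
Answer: -2095477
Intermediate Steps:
u(r) = 0
M = 20 (M = -5*(-4) = 20)
a = 2095557 (a = (-1206 - 71)*(0 - 1641) = -1277*(-1641) = 2095557)
(M + (-7 - 1*(-5))*(-30)) - a = (20 + (-7 - 1*(-5))*(-30)) - 1*2095557 = (20 + (-7 + 5)*(-30)) - 2095557 = (20 - 2*(-30)) - 2095557 = (20 + 60) - 2095557 = 80 - 2095557 = -2095477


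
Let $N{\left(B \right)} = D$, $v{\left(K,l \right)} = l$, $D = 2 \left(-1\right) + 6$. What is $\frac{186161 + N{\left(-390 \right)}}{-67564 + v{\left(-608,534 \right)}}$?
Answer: $- \frac{37233}{13406} \approx -2.7773$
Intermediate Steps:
$D = 4$ ($D = -2 + 6 = 4$)
$N{\left(B \right)} = 4$
$\frac{186161 + N{\left(-390 \right)}}{-67564 + v{\left(-608,534 \right)}} = \frac{186161 + 4}{-67564 + 534} = \frac{186165}{-67030} = 186165 \left(- \frac{1}{67030}\right) = - \frac{37233}{13406}$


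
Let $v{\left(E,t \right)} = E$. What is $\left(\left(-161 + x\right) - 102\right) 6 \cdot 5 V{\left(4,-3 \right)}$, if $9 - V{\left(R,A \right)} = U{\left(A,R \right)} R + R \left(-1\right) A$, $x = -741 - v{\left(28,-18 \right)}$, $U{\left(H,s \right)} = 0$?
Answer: $92880$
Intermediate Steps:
$x = -769$ ($x = -741 - 28 = -769$)
$V{\left(R,A \right)} = 9 + A R$ ($V{\left(R,A \right)} = 9 - \left(0 R + R \left(-1\right) A\right) = 9 - \left(0 + - R A\right) = 9 - \left(0 - A R\right) = 9 - - A R = 9 + A R$)
$\left(\left(-161 + x\right) - 102\right) 6 \cdot 5 V{\left(4,-3 \right)} = \left(\left(-161 - 769\right) - 102\right) 6 \cdot 5 \left(9 - 12\right) = \left(-930 - 102\right) 30 \left(9 - 12\right) = - 1032 \cdot 30 \left(-3\right) = \left(-1032\right) \left(-90\right) = 92880$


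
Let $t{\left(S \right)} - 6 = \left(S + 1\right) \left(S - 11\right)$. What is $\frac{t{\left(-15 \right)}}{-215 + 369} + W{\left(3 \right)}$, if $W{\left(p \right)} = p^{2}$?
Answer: $\frac{878}{77} \approx 11.403$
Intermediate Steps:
$t{\left(S \right)} = 6 + \left(1 + S\right) \left(-11 + S\right)$ ($t{\left(S \right)} = 6 + \left(S + 1\right) \left(S - 11\right) = 6 + \left(1 + S\right) \left(-11 + S\right)$)
$\frac{t{\left(-15 \right)}}{-215 + 369} + W{\left(3 \right)} = \frac{-5 + \left(-15\right)^{2} - -150}{-215 + 369} + 3^{2} = \frac{-5 + 225 + 150}{154} + 9 = \frac{1}{154} \cdot 370 + 9 = \frac{185}{77} + 9 = \frac{878}{77}$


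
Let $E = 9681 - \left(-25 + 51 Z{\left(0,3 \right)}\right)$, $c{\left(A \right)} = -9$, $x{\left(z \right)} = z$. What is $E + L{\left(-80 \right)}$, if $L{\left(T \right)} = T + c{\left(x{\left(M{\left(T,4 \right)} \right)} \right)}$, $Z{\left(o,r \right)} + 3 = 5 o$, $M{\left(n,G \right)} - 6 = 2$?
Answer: $9770$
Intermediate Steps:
$M{\left(n,G \right)} = 8$ ($M{\left(n,G \right)} = 6 + 2 = 8$)
$Z{\left(o,r \right)} = -3 + 5 o$
$L{\left(T \right)} = -9 + T$ ($L{\left(T \right)} = T - 9 = -9 + T$)
$E = 9859$ ($E = 9681 - \left(-25 + 51 \left(-3 + 5 \cdot 0\right)\right) = 9681 - \left(-25 + 51 \left(-3 + 0\right)\right) = 9681 - \left(-25 + 51 \left(-3\right)\right) = 9681 - \left(-25 - 153\right) = 9681 - -178 = 9681 + 178 = 9859$)
$E + L{\left(-80 \right)} = 9859 - 89 = 9770$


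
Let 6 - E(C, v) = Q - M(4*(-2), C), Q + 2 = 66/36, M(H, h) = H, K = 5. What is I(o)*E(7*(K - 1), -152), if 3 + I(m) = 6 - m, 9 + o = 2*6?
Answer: 0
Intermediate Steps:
o = 3 (o = -9 + 2*6 = -9 + 12 = 3)
I(m) = 3 - m (I(m) = -3 + (6 - m) = 3 - m)
Q = -1/6 (Q = -2 + 66/36 = -2 + 66*(1/36) = -2 + 11/6 = -1/6 ≈ -0.16667)
E(C, v) = -11/6 (E(C, v) = 6 - (-1/6 - 4*(-2)) = 6 - (-1/6 - 1*(-8)) = 6 - (-1/6 + 8) = 6 - 1*47/6 = 6 - 47/6 = -11/6)
I(o)*E(7*(K - 1), -152) = (3 - 1*3)*(-11/6) = (3 - 3)*(-11/6) = 0*(-11/6) = 0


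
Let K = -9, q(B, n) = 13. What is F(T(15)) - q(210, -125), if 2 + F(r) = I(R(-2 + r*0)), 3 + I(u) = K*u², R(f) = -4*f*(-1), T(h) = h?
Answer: -594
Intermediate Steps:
R(f) = 4*f
I(u) = -3 - 9*u²
F(r) = -581 (F(r) = -2 + (-3 - 9*16*(-2 + r*0)²) = -2 + (-3 - 9*16*(-2 + 0)²) = -2 + (-3 - 9*(4*(-2))²) = -2 + (-3 - 9*(-8)²) = -2 + (-3 - 9*64) = -2 + (-3 - 576) = -2 - 579 = -581)
F(T(15)) - q(210, -125) = -581 - 1*13 = -581 - 13 = -594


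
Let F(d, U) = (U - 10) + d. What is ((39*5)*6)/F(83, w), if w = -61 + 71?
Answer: 1170/83 ≈ 14.096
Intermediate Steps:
w = 10
F(d, U) = -10 + U + d (F(d, U) = (-10 + U) + d = -10 + U + d)
((39*5)*6)/F(83, w) = ((39*5)*6)/(-10 + 10 + 83) = (195*6)/83 = 1170*(1/83) = 1170/83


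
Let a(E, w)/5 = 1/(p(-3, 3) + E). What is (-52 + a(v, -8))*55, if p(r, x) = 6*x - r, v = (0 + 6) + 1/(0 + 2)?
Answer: -2850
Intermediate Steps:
v = 13/2 (v = 6 + 1/2 = 6 + ½ = 13/2 ≈ 6.5000)
p(r, x) = -r + 6*x
a(E, w) = 5/(21 + E) (a(E, w) = 5/((-1*(-3) + 6*3) + E) = 5/((3 + 18) + E) = 5/(21 + E))
(-52 + a(v, -8))*55 = (-52 + 5/(21 + 13/2))*55 = (-52 + 5/(55/2))*55 = (-52 + 5*(2/55))*55 = (-52 + 2/11)*55 = -570/11*55 = -2850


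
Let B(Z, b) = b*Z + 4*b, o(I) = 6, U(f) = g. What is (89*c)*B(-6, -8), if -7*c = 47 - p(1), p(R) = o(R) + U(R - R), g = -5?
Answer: -65504/7 ≈ -9357.7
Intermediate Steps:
U(f) = -5
p(R) = 1 (p(R) = 6 - 5 = 1)
B(Z, b) = 4*b + Z*b (B(Z, b) = Z*b + 4*b = 4*b + Z*b)
c = -46/7 (c = -(47 - 1*1)/7 = -(47 - 1)/7 = -⅐*46 = -46/7 ≈ -6.5714)
(89*c)*B(-6, -8) = (89*(-46/7))*(-8*(4 - 6)) = -(-32752)*(-2)/7 = -4094/7*16 = -65504/7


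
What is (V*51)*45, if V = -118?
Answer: -270810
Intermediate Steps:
(V*51)*45 = -118*51*45 = -6018*45 = -270810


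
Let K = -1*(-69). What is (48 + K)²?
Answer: 13689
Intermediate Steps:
K = 69
(48 + K)² = (48 + 69)² = 117² = 13689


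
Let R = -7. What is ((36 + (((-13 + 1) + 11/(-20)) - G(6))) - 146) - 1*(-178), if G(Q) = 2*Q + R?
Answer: 1009/20 ≈ 50.450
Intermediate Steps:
G(Q) = -7 + 2*Q (G(Q) = 2*Q - 7 = -7 + 2*Q)
((36 + (((-13 + 1) + 11/(-20)) - G(6))) - 146) - 1*(-178) = ((36 + (((-13 + 1) + 11/(-20)) - (-7 + 2*6))) - 146) - 1*(-178) = ((36 + ((-12 + 11*(-1/20)) - (-7 + 12))) - 146) + 178 = ((36 + ((-12 - 11/20) - 1*5)) - 146) + 178 = ((36 + (-251/20 - 5)) - 146) + 178 = ((36 - 351/20) - 146) + 178 = (369/20 - 146) + 178 = -2551/20 + 178 = 1009/20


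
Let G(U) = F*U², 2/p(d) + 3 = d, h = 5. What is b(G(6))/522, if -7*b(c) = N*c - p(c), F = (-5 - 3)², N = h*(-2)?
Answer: 26507521/4203927 ≈ 6.3054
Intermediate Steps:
p(d) = 2/(-3 + d)
N = -10 (N = 5*(-2) = -10)
F = 64 (F = (-8)² = 64)
G(U) = 64*U²
b(c) = 2/(7*(-3 + c)) + 10*c/7 (b(c) = -(-10*c - 2/(-3 + c))/7 = 2/(7*(-3 + c)) + 10*c/7)
b(G(6))/522 = (2*(1 + 5*(64*6²)*(-3 + 64*6²))/(7*(-3 + 64*6²)))/522 = (2*(1 + 5*(64*36)*(-3 + 64*36))/(7*(-3 + 64*36)))*(1/522) = (2*(1 + 5*2304*(-3 + 2304))/(7*(-3 + 2304)))*(1/522) = ((2/7)*(1 + 5*2304*2301)/2301)*(1/522) = ((2/7)*(1/2301)*(1 + 26507520))*(1/522) = ((2/7)*(1/2301)*26507521)*(1/522) = (53015042/16107)*(1/522) = 26507521/4203927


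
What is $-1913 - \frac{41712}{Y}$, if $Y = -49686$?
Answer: $- \frac{15834601}{8281} \approx -1912.2$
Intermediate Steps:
$-1913 - \frac{41712}{Y} = -1913 - \frac{41712}{-49686} = -1913 - 41712 \left(- \frac{1}{49686}\right) = -1913 - - \frac{6952}{8281} = -1913 + \frac{6952}{8281} = - \frac{15834601}{8281}$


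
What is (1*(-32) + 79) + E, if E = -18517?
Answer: -18470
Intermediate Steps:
(1*(-32) + 79) + E = (1*(-32) + 79) - 18517 = (-32 + 79) - 18517 = 47 - 18517 = -18470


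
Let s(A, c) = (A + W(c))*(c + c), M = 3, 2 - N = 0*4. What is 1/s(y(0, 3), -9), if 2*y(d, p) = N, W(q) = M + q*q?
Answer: -1/1530 ≈ -0.00065359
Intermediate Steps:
N = 2 (N = 2 - 0*4 = 2 - 1*0 = 2 + 0 = 2)
W(q) = 3 + q² (W(q) = 3 + q*q = 3 + q²)
y(d, p) = 1 (y(d, p) = (½)*2 = 1)
s(A, c) = 2*c*(3 + A + c²) (s(A, c) = (A + (3 + c²))*(c + c) = (3 + A + c²)*(2*c) = 2*c*(3 + A + c²))
1/s(y(0, 3), -9) = 1/(2*(-9)*(3 + 1 + (-9)²)) = 1/(2*(-9)*(3 + 1 + 81)) = 1/(2*(-9)*85) = 1/(-1530) = -1/1530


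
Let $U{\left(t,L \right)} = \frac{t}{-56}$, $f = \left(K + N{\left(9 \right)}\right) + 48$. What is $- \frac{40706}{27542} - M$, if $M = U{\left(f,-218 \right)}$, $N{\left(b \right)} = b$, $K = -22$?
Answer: $- \frac{93969}{110168} \approx -0.85296$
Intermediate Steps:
$f = 35$ ($f = \left(-22 + 9\right) + 48 = -13 + 48 = 35$)
$U{\left(t,L \right)} = - \frac{t}{56}$ ($U{\left(t,L \right)} = t \left(- \frac{1}{56}\right) = - \frac{t}{56}$)
$M = - \frac{5}{8}$ ($M = \left(- \frac{1}{56}\right) 35 = - \frac{5}{8} \approx -0.625$)
$- \frac{40706}{27542} - M = - \frac{40706}{27542} - - \frac{5}{8} = \left(-40706\right) \frac{1}{27542} + \frac{5}{8} = - \frac{20353}{13771} + \frac{5}{8} = - \frac{93969}{110168}$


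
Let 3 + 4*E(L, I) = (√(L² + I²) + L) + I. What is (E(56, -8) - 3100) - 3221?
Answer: -25239/4 + 10*√2 ≈ -6295.6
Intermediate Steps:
E(L, I) = -¾ + I/4 + L/4 + √(I² + L²)/4 (E(L, I) = -¾ + ((√(L² + I²) + L) + I)/4 = -¾ + ((√(I² + L²) + L) + I)/4 = -¾ + ((L + √(I² + L²)) + I)/4 = -¾ + (I + L + √(I² + L²))/4 = -¾ + (I/4 + L/4 + √(I² + L²)/4) = -¾ + I/4 + L/4 + √(I² + L²)/4)
(E(56, -8) - 3100) - 3221 = ((-¾ + (¼)*(-8) + (¼)*56 + √((-8)² + 56²)/4) - 3100) - 3221 = ((-¾ - 2 + 14 + √(64 + 3136)/4) - 3100) - 3221 = ((-¾ - 2 + 14 + √3200/4) - 3100) - 3221 = ((-¾ - 2 + 14 + (40*√2)/4) - 3100) - 3221 = ((-¾ - 2 + 14 + 10*√2) - 3100) - 3221 = ((45/4 + 10*√2) - 3100) - 3221 = (-12355/4 + 10*√2) - 3221 = -25239/4 + 10*√2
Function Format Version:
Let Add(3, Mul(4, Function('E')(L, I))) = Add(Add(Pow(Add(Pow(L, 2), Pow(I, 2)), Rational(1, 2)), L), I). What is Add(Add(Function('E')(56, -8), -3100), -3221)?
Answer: Add(Rational(-25239, 4), Mul(10, Pow(2, Rational(1, 2)))) ≈ -6295.6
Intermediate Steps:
Function('E')(L, I) = Add(Rational(-3, 4), Mul(Rational(1, 4), I), Mul(Rational(1, 4), L), Mul(Rational(1, 4), Pow(Add(Pow(I, 2), Pow(L, 2)), Rational(1, 2)))) (Function('E')(L, I) = Add(Rational(-3, 4), Mul(Rational(1, 4), Add(Add(Pow(Add(Pow(L, 2), Pow(I, 2)), Rational(1, 2)), L), I))) = Add(Rational(-3, 4), Mul(Rational(1, 4), Add(Add(Pow(Add(Pow(I, 2), Pow(L, 2)), Rational(1, 2)), L), I))) = Add(Rational(-3, 4), Mul(Rational(1, 4), Add(Add(L, Pow(Add(Pow(I, 2), Pow(L, 2)), Rational(1, 2))), I))) = Add(Rational(-3, 4), Mul(Rational(1, 4), Add(I, L, Pow(Add(Pow(I, 2), Pow(L, 2)), Rational(1, 2))))) = Add(Rational(-3, 4), Add(Mul(Rational(1, 4), I), Mul(Rational(1, 4), L), Mul(Rational(1, 4), Pow(Add(Pow(I, 2), Pow(L, 2)), Rational(1, 2))))) = Add(Rational(-3, 4), Mul(Rational(1, 4), I), Mul(Rational(1, 4), L), Mul(Rational(1, 4), Pow(Add(Pow(I, 2), Pow(L, 2)), Rational(1, 2)))))
Add(Add(Function('E')(56, -8), -3100), -3221) = Add(Add(Add(Rational(-3, 4), Mul(Rational(1, 4), -8), Mul(Rational(1, 4), 56), Mul(Rational(1, 4), Pow(Add(Pow(-8, 2), Pow(56, 2)), Rational(1, 2)))), -3100), -3221) = Add(Add(Add(Rational(-3, 4), -2, 14, Mul(Rational(1, 4), Pow(Add(64, 3136), Rational(1, 2)))), -3100), -3221) = Add(Add(Add(Rational(-3, 4), -2, 14, Mul(Rational(1, 4), Pow(3200, Rational(1, 2)))), -3100), -3221) = Add(Add(Add(Rational(-3, 4), -2, 14, Mul(Rational(1, 4), Mul(40, Pow(2, Rational(1, 2))))), -3100), -3221) = Add(Add(Add(Rational(-3, 4), -2, 14, Mul(10, Pow(2, Rational(1, 2)))), -3100), -3221) = Add(Add(Add(Rational(45, 4), Mul(10, Pow(2, Rational(1, 2)))), -3100), -3221) = Add(Add(Rational(-12355, 4), Mul(10, Pow(2, Rational(1, 2)))), -3221) = Add(Rational(-25239, 4), Mul(10, Pow(2, Rational(1, 2))))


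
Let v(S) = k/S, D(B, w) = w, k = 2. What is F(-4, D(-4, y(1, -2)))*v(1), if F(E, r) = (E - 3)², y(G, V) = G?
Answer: 98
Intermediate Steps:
v(S) = 2/S
F(E, r) = (-3 + E)²
F(-4, D(-4, y(1, -2)))*v(1) = (-3 - 4)²*(2/1) = (-7)²*(2*1) = 49*2 = 98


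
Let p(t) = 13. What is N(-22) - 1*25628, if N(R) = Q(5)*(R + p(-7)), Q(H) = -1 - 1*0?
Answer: -25619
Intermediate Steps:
Q(H) = -1 (Q(H) = -1 + 0 = -1)
N(R) = -13 - R (N(R) = -(R + 13) = -(13 + R) = -13 - R)
N(-22) - 1*25628 = (-13 - 1*(-22)) - 1*25628 = (-13 + 22) - 25628 = 9 - 25628 = -25619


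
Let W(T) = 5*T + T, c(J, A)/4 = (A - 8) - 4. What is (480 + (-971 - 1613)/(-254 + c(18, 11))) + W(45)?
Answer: 98042/129 ≈ 760.02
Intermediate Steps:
c(J, A) = -48 + 4*A (c(J, A) = 4*((A - 8) - 4) = 4*((-8 + A) - 4) = 4*(-12 + A) = -48 + 4*A)
W(T) = 6*T
(480 + (-971 - 1613)/(-254 + c(18, 11))) + W(45) = (480 + (-971 - 1613)/(-254 + (-48 + 4*11))) + 6*45 = (480 - 2584/(-254 + (-48 + 44))) + 270 = (480 - 2584/(-254 - 4)) + 270 = (480 - 2584/(-258)) + 270 = (480 - 2584*(-1/258)) + 270 = (480 + 1292/129) + 270 = 63212/129 + 270 = 98042/129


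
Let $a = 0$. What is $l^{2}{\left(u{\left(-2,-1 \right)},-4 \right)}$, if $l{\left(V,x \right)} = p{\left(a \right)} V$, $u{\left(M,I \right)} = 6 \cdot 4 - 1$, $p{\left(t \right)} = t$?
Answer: $0$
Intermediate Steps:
$u{\left(M,I \right)} = 23$ ($u{\left(M,I \right)} = 24 - 1 = 23$)
$l{\left(V,x \right)} = 0$ ($l{\left(V,x \right)} = 0 V = 0$)
$l^{2}{\left(u{\left(-2,-1 \right)},-4 \right)} = 0^{2} = 0$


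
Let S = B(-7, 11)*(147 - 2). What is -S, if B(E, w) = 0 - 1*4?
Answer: 580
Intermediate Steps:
B(E, w) = -4 (B(E, w) = 0 - 4 = -4)
S = -580 (S = -4*(147 - 2) = -4*145 = -580)
-S = -1*(-580) = 580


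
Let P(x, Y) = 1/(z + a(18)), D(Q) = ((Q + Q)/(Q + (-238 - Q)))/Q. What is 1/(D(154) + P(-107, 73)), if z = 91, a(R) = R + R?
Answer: -15113/8 ≈ -1889.1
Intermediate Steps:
a(R) = 2*R
D(Q) = -1/119 (D(Q) = ((2*Q)/(-238))/Q = ((2*Q)*(-1/238))/Q = (-Q/119)/Q = -1/119)
P(x, Y) = 1/127 (P(x, Y) = 1/(91 + 2*18) = 1/(91 + 36) = 1/127)
1/(D(154) + P(-107, 73)) = 1/(-1/119 + 1/127) = 1/(-8/15113) = -15113/8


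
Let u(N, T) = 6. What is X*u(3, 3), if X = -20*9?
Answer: -1080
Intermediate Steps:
X = -180
X*u(3, 3) = -180*6 = -1080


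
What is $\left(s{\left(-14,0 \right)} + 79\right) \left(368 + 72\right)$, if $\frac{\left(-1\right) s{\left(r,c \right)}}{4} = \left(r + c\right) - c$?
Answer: $59400$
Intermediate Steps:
$s{\left(r,c \right)} = - 4 r$ ($s{\left(r,c \right)} = - 4 \left(\left(r + c\right) - c\right) = - 4 \left(\left(c + r\right) - c\right) = - 4 r$)
$\left(s{\left(-14,0 \right)} + 79\right) \left(368 + 72\right) = \left(\left(-4\right) \left(-14\right) + 79\right) \left(368 + 72\right) = \left(56 + 79\right) 440 = 135 \cdot 440 = 59400$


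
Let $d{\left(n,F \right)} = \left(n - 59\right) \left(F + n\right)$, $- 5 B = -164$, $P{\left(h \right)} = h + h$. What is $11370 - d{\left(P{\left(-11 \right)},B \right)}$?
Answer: $\frac{61224}{5} \approx 12245.0$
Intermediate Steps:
$P{\left(h \right)} = 2 h$
$B = \frac{164}{5}$ ($B = \left(- \frac{1}{5}\right) \left(-164\right) = \frac{164}{5} \approx 32.8$)
$d{\left(n,F \right)} = \left(-59 + n\right) \left(F + n\right)$
$11370 - d{\left(P{\left(-11 \right)},B \right)} = 11370 - \left(\left(2 \left(-11\right)\right)^{2} - \frac{9676}{5} - 59 \cdot 2 \left(-11\right) + \frac{164 \cdot 2 \left(-11\right)}{5}\right) = 11370 - \left(\left(-22\right)^{2} - \frac{9676}{5} - -1298 + \frac{164}{5} \left(-22\right)\right) = 11370 - \left(484 - \frac{9676}{5} + 1298 - \frac{3608}{5}\right) = 11370 - - \frac{4374}{5} = 11370 + \frac{4374}{5} = \frac{61224}{5}$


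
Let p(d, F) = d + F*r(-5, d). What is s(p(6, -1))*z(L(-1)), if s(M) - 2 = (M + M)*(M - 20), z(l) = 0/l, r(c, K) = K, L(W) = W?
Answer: 0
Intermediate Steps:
z(l) = 0
p(d, F) = d + F*d
s(M) = 2 + 2*M*(-20 + M) (s(M) = 2 + (M + M)*(M - 20) = 2 + (2*M)*(-20 + M) = 2 + 2*M*(-20 + M))
s(p(6, -1))*z(L(-1)) = (2 - 240*(1 - 1) + 2*(6*(1 - 1))²)*0 = (2 - 240*0 + 2*(6*0)²)*0 = (2 - 40*0 + 2*0²)*0 = (2 + 0 + 2*0)*0 = (2 + 0 + 0)*0 = 2*0 = 0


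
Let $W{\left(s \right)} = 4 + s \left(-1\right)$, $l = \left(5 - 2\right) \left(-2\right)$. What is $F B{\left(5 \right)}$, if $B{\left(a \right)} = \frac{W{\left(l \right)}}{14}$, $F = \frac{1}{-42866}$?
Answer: $- \frac{5}{300062} \approx -1.6663 \cdot 10^{-5}$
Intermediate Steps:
$l = -6$ ($l = 3 \left(-2\right) = -6$)
$W{\left(s \right)} = 4 - s$
$F = - \frac{1}{42866} \approx -2.3329 \cdot 10^{-5}$
$B{\left(a \right)} = \frac{5}{7}$ ($B{\left(a \right)} = \frac{4 - -6}{14} = \left(4 + 6\right) \frac{1}{14} = 10 \cdot \frac{1}{14} = \frac{5}{7}$)
$F B{\left(5 \right)} = \left(- \frac{1}{42866}\right) \frac{5}{7} = - \frac{5}{300062}$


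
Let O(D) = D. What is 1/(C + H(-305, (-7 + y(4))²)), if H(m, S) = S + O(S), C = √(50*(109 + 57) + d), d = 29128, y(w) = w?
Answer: -3/6184 + √9357/18552 ≈ 0.0047290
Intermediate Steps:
C = 2*√9357 (C = √(50*(109 + 57) + 29128) = √(50*166 + 29128) = √(8300 + 29128) = √37428 = 2*√9357 ≈ 193.46)
H(m, S) = 2*S (H(m, S) = S + S = 2*S)
1/(C + H(-305, (-7 + y(4))²)) = 1/(2*√9357 + 2*(-7 + 4)²) = 1/(2*√9357 + 2*(-3)²) = 1/(2*√9357 + 2*9) = 1/(2*√9357 + 18) = 1/(18 + 2*√9357)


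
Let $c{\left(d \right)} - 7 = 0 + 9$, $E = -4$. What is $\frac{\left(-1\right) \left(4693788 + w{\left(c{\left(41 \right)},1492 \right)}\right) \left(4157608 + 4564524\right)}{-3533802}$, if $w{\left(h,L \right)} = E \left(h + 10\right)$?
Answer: $\frac{20469465707144}{1766901} \approx 1.1585 \cdot 10^{7}$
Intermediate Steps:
$c{\left(d \right)} = 16$ ($c{\left(d \right)} = 7 + \left(0 + 9\right) = 7 + 9 = 16$)
$w{\left(h,L \right)} = -40 - 4 h$ ($w{\left(h,L \right)} = - 4 \left(h + 10\right) = - 4 \left(10 + h\right) = -40 - 4 h$)
$\frac{\left(-1\right) \left(4693788 + w{\left(c{\left(41 \right)},1492 \right)}\right) \left(4157608 + 4564524\right)}{-3533802} = \frac{\left(-1\right) \left(4693788 - 104\right) \left(4157608 + 4564524\right)}{-3533802} = - \left(4693788 - 104\right) 8722132 \left(- \frac{1}{3533802}\right) = - 4693684 \cdot 8722132 \left(- \frac{1}{3533802}\right) = \left(-1\right) 40938931414288 \left(- \frac{1}{3533802}\right) = \left(-40938931414288\right) \left(- \frac{1}{3533802}\right) = \frac{20469465707144}{1766901}$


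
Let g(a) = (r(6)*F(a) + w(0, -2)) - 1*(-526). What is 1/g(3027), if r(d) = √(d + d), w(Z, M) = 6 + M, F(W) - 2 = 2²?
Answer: 265/140234 - 3*√3/70117 ≈ 0.0018156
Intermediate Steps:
F(W) = 6 (F(W) = 2 + 2² = 2 + 4 = 6)
r(d) = √2*√d (r(d) = √(2*d) = √2*√d)
g(a) = 530 + 12*√3 (g(a) = ((√2*√6)*6 + (6 - 2)) - 1*(-526) = ((2*√3)*6 + 4) + 526 = (12*√3 + 4) + 526 = (4 + 12*√3) + 526 = 530 + 12*√3)
1/g(3027) = 1/(530 + 12*√3)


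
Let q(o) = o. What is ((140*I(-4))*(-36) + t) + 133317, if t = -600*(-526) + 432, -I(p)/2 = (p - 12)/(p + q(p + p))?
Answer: 462789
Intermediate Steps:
I(p) = -2*(-12 + p)/(3*p) (I(p) = -2*(p - 12)/(p + (p + p)) = -2*(-12 + p)/(p + 2*p) = -2*(-12 + p)/(3*p))
t = 316032 (t = 315600 + 432 = 316032)
((140*I(-4))*(-36) + t) + 133317 = ((140*(-⅔ + 8/(-4)))*(-36) + 316032) + 133317 = ((140*(-⅔ + 8*(-¼)))*(-36) + 316032) + 133317 = ((140*(-⅔ - 2))*(-36) + 316032) + 133317 = ((140*(-8/3))*(-36) + 316032) + 133317 = (-1120/3*(-36) + 316032) + 133317 = (13440 + 316032) + 133317 = 329472 + 133317 = 462789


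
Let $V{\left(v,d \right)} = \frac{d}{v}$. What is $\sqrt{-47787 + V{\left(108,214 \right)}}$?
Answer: $\frac{i \sqrt{15482346}}{18} \approx 218.6 i$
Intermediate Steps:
$\sqrt{-47787 + V{\left(108,214 \right)}} = \sqrt{-47787 + \frac{214}{108}} = \sqrt{-47787 + 214 \cdot \frac{1}{108}} = \sqrt{-47787 + \frac{107}{54}} = \sqrt{- \frac{2580391}{54}} = \frac{i \sqrt{15482346}}{18}$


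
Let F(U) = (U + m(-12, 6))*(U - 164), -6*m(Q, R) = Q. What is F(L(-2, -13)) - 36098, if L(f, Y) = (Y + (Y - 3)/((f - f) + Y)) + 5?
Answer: -5962922/169 ≈ -35284.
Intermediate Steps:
m(Q, R) = -Q/6
L(f, Y) = 5 + Y + (-3 + Y)/Y (L(f, Y) = (Y + (-3 + Y)/(0 + Y)) + 5 = (Y + (-3 + Y)/Y) + 5 = 5 + Y + (-3 + Y)/Y)
F(U) = (-164 + U)*(2 + U) (F(U) = (U - ⅙*(-12))*(U - 164) = (U + 2)*(-164 + U) = (2 + U)*(-164 + U) = (-164 + U)*(2 + U))
F(L(-2, -13)) - 36098 = (-328 + (6 - 13 - 3/(-13))² - 162*(6 - 13 - 3/(-13))) - 36098 = (-328 + (6 - 13 - 3*(-1/13))² - 162*(6 - 13 - 3*(-1/13))) - 36098 = (-328 + (6 - 13 + 3/13)² - 162*(6 - 13 + 3/13)) - 36098 = (-328 + (-88/13)² - 162*(-88/13)) - 36098 = (-328 + 7744/169 + 14256/13) - 36098 = 137640/169 - 36098 = -5962922/169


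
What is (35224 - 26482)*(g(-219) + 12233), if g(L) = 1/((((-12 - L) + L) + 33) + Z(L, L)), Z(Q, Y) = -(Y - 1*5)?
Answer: 26200525812/245 ≈ 1.0694e+8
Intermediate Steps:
Z(Q, Y) = 5 - Y (Z(Q, Y) = -(Y - 5) = -(-5 + Y) = 5 - Y)
g(L) = 1/(26 - L) (g(L) = 1/((((-12 - L) + L) + 33) + (5 - L)) = 1/((-12 + 33) + (5 - L)) = 1/(21 + (5 - L)) = 1/(26 - L))
(35224 - 26482)*(g(-219) + 12233) = (35224 - 26482)*(-1/(-26 - 219) + 12233) = 8742*(-1/(-245) + 12233) = 8742*(-1*(-1/245) + 12233) = 8742*(1/245 + 12233) = 8742*(2997086/245) = 26200525812/245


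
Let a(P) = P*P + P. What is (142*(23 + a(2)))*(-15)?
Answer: -61770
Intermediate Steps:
a(P) = P + P**2 (a(P) = P**2 + P = P + P**2)
(142*(23 + a(2)))*(-15) = (142*(23 + 2*(1 + 2)))*(-15) = (142*(23 + 2*3))*(-15) = (142*(23 + 6))*(-15) = (142*29)*(-15) = 4118*(-15) = -61770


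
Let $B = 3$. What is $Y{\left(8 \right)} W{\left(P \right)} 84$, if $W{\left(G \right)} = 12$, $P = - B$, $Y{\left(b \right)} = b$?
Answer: $8064$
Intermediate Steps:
$P = -3$ ($P = \left(-1\right) 3 = -3$)
$Y{\left(8 \right)} W{\left(P \right)} 84 = 8 \cdot 12 \cdot 84 = 96 \cdot 84 = 8064$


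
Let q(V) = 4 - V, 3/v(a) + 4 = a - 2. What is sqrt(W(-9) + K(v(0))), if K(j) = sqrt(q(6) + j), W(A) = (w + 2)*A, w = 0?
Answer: sqrt(-72 + 2*I*sqrt(10))/2 ≈ 0.18616 + 4.2467*I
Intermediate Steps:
v(a) = 3/(-6 + a) (v(a) = 3/(-4 + (a - 2)) = 3/(-4 + (-2 + a)) = 3/(-6 + a))
W(A) = 2*A (W(A) = (0 + 2)*A = 2*A)
K(j) = sqrt(-2 + j) (K(j) = sqrt((4 - 1*6) + j) = sqrt((4 - 6) + j) = sqrt(-2 + j))
sqrt(W(-9) + K(v(0))) = sqrt(2*(-9) + sqrt(-2 + 3/(-6 + 0))) = sqrt(-18 + sqrt(-2 + 3/(-6))) = sqrt(-18 + sqrt(-2 + 3*(-1/6))) = sqrt(-18 + sqrt(-2 - 1/2)) = sqrt(-18 + sqrt(-5/2)) = sqrt(-18 + I*sqrt(10)/2)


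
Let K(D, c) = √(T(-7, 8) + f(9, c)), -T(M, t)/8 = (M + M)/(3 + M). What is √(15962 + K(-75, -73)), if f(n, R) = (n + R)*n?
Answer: √(15962 + 2*I*√151) ≈ 126.34 + 0.0973*I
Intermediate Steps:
f(n, R) = n*(R + n) (f(n, R) = (R + n)*n = n*(R + n))
T(M, t) = -16*M/(3 + M) (T(M, t) = -8*(M + M)/(3 + M) = -8*2*M/(3 + M) = -16*M/(3 + M))
K(D, c) = √(53 + 9*c) (K(D, c) = √(-16*(-7)/(3 - 7) + 9*(c + 9)) = √(-16*(-7)/(-4) + 9*(9 + c)) = √(-16*(-7)*(-¼) + (81 + 9*c)) = √(-28 + (81 + 9*c)) = √(53 + 9*c))
√(15962 + K(-75, -73)) = √(15962 + √(53 + 9*(-73))) = √(15962 + √(53 - 657)) = √(15962 + √(-604)) = √(15962 + 2*I*√151)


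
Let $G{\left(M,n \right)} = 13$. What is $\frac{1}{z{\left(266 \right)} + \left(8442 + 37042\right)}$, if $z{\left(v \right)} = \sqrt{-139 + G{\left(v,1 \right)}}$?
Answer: $\frac{22742}{1034397191} - \frac{3 i \sqrt{14}}{2068794382} \approx 2.1986 \cdot 10^{-5} - 5.4259 \cdot 10^{-9} i$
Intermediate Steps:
$z{\left(v \right)} = 3 i \sqrt{14}$ ($z{\left(v \right)} = \sqrt{-139 + 13} = \sqrt{-126} = 3 i \sqrt{14}$)
$\frac{1}{z{\left(266 \right)} + \left(8442 + 37042\right)} = \frac{1}{3 i \sqrt{14} + \left(8442 + 37042\right)} = \frac{1}{3 i \sqrt{14} + 45484} = \frac{1}{45484 + 3 i \sqrt{14}}$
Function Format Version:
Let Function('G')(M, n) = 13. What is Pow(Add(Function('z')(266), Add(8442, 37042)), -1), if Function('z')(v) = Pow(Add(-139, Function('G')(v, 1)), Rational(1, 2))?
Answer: Add(Rational(22742, 1034397191), Mul(Rational(-3, 2068794382), I, Pow(14, Rational(1, 2)))) ≈ Add(2.1986e-5, Mul(-5.4259e-9, I))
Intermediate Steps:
Function('z')(v) = Mul(3, I, Pow(14, Rational(1, 2))) (Function('z')(v) = Pow(Add(-139, 13), Rational(1, 2)) = Pow(-126, Rational(1, 2)) = Mul(3, I, Pow(14, Rational(1, 2))))
Pow(Add(Function('z')(266), Add(8442, 37042)), -1) = Pow(Add(Mul(3, I, Pow(14, Rational(1, 2))), Add(8442, 37042)), -1) = Pow(Add(Mul(3, I, Pow(14, Rational(1, 2))), 45484), -1) = Pow(Add(45484, Mul(3, I, Pow(14, Rational(1, 2)))), -1)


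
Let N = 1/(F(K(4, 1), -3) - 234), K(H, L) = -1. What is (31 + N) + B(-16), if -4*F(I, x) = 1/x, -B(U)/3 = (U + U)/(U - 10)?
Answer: 996329/36491 ≈ 27.303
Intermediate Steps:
B(U) = -6*U/(-10 + U) (B(U) = -3*(U + U)/(U - 10) = -3*2*U/(-10 + U) = -6*U/(-10 + U))
F(I, x) = -1/(4*x)
N = -12/2807 (N = 1/(-¼/(-3) - 234) = 1/(-¼*(-⅓) - 234) = 1/(1/12 - 234) = 1/(-2807/12) = -12/2807 ≈ -0.0042750)
(31 + N) + B(-16) = (31 - 12/2807) - 6*(-16)/(-10 - 16) = 87005/2807 - 6*(-16)/(-26) = 87005/2807 - 6*(-16)*(-1/26) = 87005/2807 - 48/13 = 996329/36491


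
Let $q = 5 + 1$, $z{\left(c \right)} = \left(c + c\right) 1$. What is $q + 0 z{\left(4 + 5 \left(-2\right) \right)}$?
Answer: $6$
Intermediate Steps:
$z{\left(c \right)} = 2 c$ ($z{\left(c \right)} = 2 c 1 = 2 c$)
$q = 6$
$q + 0 z{\left(4 + 5 \left(-2\right) \right)} = 6 + 0 \cdot 2 \left(4 + 5 \left(-2\right)\right) = 6 + 0 \cdot 2 \left(4 - 10\right) = 6 + 0 \cdot 2 \left(-6\right) = 6 + 0 \left(-12\right) = 6 + 0 = 6$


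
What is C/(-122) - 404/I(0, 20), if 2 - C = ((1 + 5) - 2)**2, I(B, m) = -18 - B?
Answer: 12385/549 ≈ 22.559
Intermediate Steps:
C = -14 (C = 2 - ((1 + 5) - 2)**2 = 2 - (6 - 2)**2 = 2 - 1*4**2 = 2 - 1*16 = 2 - 16 = -14)
C/(-122) - 404/I(0, 20) = -14/(-122) - 404/(-18 - 1*0) = -14*(-1/122) - 404/(-18 + 0) = 7/61 - 404/(-18) = 7/61 - 404*(-1/18) = 7/61 + 202/9 = 12385/549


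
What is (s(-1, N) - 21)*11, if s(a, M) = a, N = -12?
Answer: -242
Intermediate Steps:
(s(-1, N) - 21)*11 = (-1 - 21)*11 = -22*11 = -242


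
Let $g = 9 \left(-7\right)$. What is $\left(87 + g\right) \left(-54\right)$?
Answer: $-1296$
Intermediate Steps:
$g = -63$
$\left(87 + g\right) \left(-54\right) = \left(87 - 63\right) \left(-54\right) = 24 \left(-54\right) = -1296$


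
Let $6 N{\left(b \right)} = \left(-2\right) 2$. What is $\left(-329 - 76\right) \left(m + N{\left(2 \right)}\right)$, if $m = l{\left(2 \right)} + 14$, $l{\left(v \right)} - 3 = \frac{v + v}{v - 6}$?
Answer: $-6210$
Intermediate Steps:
$l{\left(v \right)} = 3 + \frac{2 v}{-6 + v}$ ($l{\left(v \right)} = 3 + \frac{v + v}{v - 6} = 3 + \frac{2 v}{-6 + v}$)
$N{\left(b \right)} = - \frac{2}{3}$ ($N{\left(b \right)} = \frac{\left(-2\right) 2}{6} = \frac{1}{6} \left(-4\right) = - \frac{2}{3}$)
$m = 16$ ($m = \frac{-18 + 5 \cdot 2}{-6 + 2} + 14 = \frac{-18 + 10}{-4} + 14 = \left(- \frac{1}{4}\right) \left(-8\right) + 14 = 2 + 14 = 16$)
$\left(-329 - 76\right) \left(m + N{\left(2 \right)}\right) = \left(-329 - 76\right) \left(16 - \frac{2}{3}\right) = \left(-405\right) \frac{46}{3} = -6210$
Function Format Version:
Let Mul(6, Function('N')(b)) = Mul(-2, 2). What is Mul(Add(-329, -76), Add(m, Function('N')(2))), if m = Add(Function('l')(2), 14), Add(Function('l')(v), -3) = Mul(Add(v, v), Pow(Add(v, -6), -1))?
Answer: -6210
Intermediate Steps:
Function('l')(v) = Add(3, Mul(2, v, Pow(Add(-6, v), -1))) (Function('l')(v) = Add(3, Mul(Add(v, v), Pow(Add(v, -6), -1))) = Add(3, Mul(Mul(2, v), Pow(Add(-6, v), -1))) = Add(3, Mul(2, v, Pow(Add(-6, v), -1))))
Function('N')(b) = Rational(-2, 3) (Function('N')(b) = Mul(Rational(1, 6), Mul(-2, 2)) = Mul(Rational(1, 6), -4) = Rational(-2, 3))
m = 16 (m = Add(Mul(Pow(Add(-6, 2), -1), Add(-18, Mul(5, 2))), 14) = Add(Mul(Pow(-4, -1), Add(-18, 10)), 14) = Add(Mul(Rational(-1, 4), -8), 14) = Add(2, 14) = 16)
Mul(Add(-329, -76), Add(m, Function('N')(2))) = Mul(Add(-329, -76), Add(16, Rational(-2, 3))) = Mul(-405, Rational(46, 3)) = -6210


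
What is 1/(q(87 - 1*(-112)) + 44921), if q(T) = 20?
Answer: 1/44941 ≈ 2.2251e-5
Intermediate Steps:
1/(q(87 - 1*(-112)) + 44921) = 1/(20 + 44921) = 1/44941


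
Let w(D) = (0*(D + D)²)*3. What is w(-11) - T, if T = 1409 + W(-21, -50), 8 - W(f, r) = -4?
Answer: -1421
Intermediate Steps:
W(f, r) = 12 (W(f, r) = 8 - 1*(-4) = 8 + 4 = 12)
w(D) = 0 (w(D) = (0*(2*D)²)*3 = (0*(4*D²))*3 = 0*3 = 0)
T = 1421 (T = 1409 + 12 = 1421)
w(-11) - T = 0 - 1*1421 = 0 - 1421 = -1421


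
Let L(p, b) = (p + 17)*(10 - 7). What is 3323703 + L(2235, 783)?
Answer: 3330459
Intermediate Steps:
L(p, b) = 51 + 3*p (L(p, b) = (17 + p)*3 = 51 + 3*p)
3323703 + L(2235, 783) = 3323703 + (51 + 3*2235) = 3323703 + (51 + 6705) = 3323703 + 6756 = 3330459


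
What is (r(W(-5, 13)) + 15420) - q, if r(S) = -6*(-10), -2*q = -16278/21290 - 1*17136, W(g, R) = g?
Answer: 147148341/21290 ≈ 6911.6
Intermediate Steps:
q = 182420859/21290 (q = -(-16278/21290 - 1*17136)/2 = -(-16278*1/21290 - 17136)/2 = -(-8139/10645 - 17136)/2 = -½*(-182420859/10645) = 182420859/21290 ≈ 8568.4)
r(S) = 60
(r(W(-5, 13)) + 15420) - q = (60 + 15420) - 1*182420859/21290 = 15480 - 182420859/21290 = 147148341/21290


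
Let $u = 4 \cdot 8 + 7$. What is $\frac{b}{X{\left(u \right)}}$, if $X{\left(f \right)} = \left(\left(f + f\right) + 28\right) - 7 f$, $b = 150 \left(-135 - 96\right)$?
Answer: $\frac{34650}{167} \approx 207.49$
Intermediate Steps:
$b = -34650$ ($b = 150 \left(-231\right) = -34650$)
$u = 39$ ($u = 32 + 7 = 39$)
$X{\left(f \right)} = 28 - 5 f$ ($X{\left(f \right)} = \left(2 f + 28\right) - 7 f = \left(28 + 2 f\right) - 7 f = 28 - 5 f$)
$\frac{b}{X{\left(u \right)}} = - \frac{34650}{28 - 195} = - \frac{34650}{-167} = \left(-34650\right) \left(- \frac{1}{167}\right) = \frac{34650}{167}$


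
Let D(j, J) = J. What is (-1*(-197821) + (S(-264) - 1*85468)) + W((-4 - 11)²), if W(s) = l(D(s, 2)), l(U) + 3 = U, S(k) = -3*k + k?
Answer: 112880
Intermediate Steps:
S(k) = -2*k
l(U) = -3 + U
W(s) = -1 (W(s) = -3 + 2 = -1)
(-1*(-197821) + (S(-264) - 1*85468)) + W((-4 - 11)²) = (-1*(-197821) + (-2*(-264) - 1*85468)) - 1 = (197821 + (528 - 85468)) - 1 = (197821 - 84940) - 1 = 112881 - 1 = 112880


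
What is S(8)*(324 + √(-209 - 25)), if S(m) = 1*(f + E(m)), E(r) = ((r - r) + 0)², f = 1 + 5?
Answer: 1944 + 18*I*√26 ≈ 1944.0 + 91.782*I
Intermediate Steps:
f = 6
E(r) = 0 (E(r) = (0 + 0)² = 0² = 0)
S(m) = 6 (S(m) = 1*(6 + 0) = 1*6 = 6)
S(8)*(324 + √(-209 - 25)) = 6*(324 + √(-209 - 25)) = 6*(324 + √(-234)) = 6*(324 + 3*I*√26) = 1944 + 18*I*√26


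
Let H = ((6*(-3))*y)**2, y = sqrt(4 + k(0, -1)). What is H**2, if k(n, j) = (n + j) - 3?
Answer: 0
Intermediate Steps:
k(n, j) = -3 + j + n (k(n, j) = (j + n) - 3 = -3 + j + n)
y = 0 (y = sqrt(4 + (-3 - 1 + 0)) = sqrt(4 - 4) = sqrt(0) = 0)
H = 0 (H = ((6*(-3))*0)**2 = (-18*0)**2 = 0**2 = 0)
H**2 = 0**2 = 0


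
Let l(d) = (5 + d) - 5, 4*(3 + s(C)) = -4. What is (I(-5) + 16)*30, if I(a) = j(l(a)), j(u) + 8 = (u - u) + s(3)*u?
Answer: 840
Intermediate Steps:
s(C) = -4 (s(C) = -3 + (¼)*(-4) = -3 - 1 = -4)
l(d) = d
j(u) = -8 - 4*u (j(u) = -8 + ((u - u) - 4*u) = -8 + (0 - 4*u) = -8 - 4*u)
I(a) = -8 - 4*a
(I(-5) + 16)*30 = ((-8 - 4*(-5)) + 16)*30 = ((-8 + 20) + 16)*30 = (12 + 16)*30 = 28*30 = 840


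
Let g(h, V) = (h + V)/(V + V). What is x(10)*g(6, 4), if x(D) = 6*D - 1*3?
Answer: 285/4 ≈ 71.250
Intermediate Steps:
x(D) = -3 + 6*D (x(D) = 6*D - 3 = -3 + 6*D)
g(h, V) = (V + h)/(2*V) (g(h, V) = (V + h)/((2*V)) = (V + h)*(1/(2*V)) = (V + h)/(2*V))
x(10)*g(6, 4) = (-3 + 6*10)*((½)*(4 + 6)/4) = (-3 + 60)*((½)*(¼)*10) = 57*(5/4) = 285/4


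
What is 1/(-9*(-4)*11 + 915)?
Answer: 1/1311 ≈ 0.00076278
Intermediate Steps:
1/(-9*(-4)*11 + 915) = 1/(36*11 + 915) = 1/(396 + 915) = 1/1311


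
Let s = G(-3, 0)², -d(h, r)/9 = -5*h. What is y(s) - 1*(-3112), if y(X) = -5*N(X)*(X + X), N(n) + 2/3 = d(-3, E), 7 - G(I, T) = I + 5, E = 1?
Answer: 111086/3 ≈ 37029.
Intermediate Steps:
G(I, T) = 2 - I (G(I, T) = 7 - (I + 5) = 7 - (5 + I) = 7 + (-5 - I) = 2 - I)
d(h, r) = 45*h (d(h, r) = -(-45)*h = 45*h)
N(n) = -407/3 (N(n) = -⅔ + 45*(-3) = -⅔ - 135 = -407/3)
s = 25 (s = (2 - 1*(-3))² = (2 + 3)² = 5² = 25)
y(X) = 4070*X/3 (y(X) = -(-2035)*(X + X)/3 = -(-2035)*2*X/3 = -(-4070)*X/3 = 4070*X/3)
y(s) - 1*(-3112) = (4070/3)*25 - 1*(-3112) = 101750/3 + 3112 = 111086/3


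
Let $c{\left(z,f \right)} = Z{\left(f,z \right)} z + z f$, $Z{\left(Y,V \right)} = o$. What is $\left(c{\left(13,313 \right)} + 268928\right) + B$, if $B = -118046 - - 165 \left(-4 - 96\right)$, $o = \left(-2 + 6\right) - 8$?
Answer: $138399$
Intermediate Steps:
$o = -4$ ($o = 4 - 8 = -4$)
$Z{\left(Y,V \right)} = -4$
$B = -134546$ ($B = -118046 - \left(-165\right) \left(-100\right) = -118046 - 16500 = -134546$)
$c{\left(z,f \right)} = - 4 z + f z$ ($c{\left(z,f \right)} = - 4 z + z f = - 4 z + f z$)
$\left(c{\left(13,313 \right)} + 268928\right) + B = \left(13 \left(-4 + 313\right) + 268928\right) - 134546 = \left(13 \cdot 309 + 268928\right) - 134546 = \left(4017 + 268928\right) - 134546 = 272945 - 134546 = 138399$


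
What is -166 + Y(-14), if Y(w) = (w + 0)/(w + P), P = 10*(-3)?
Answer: -3645/22 ≈ -165.68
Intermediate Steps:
P = -30
Y(w) = w/(-30 + w) (Y(w) = (w + 0)/(w - 30) = w/(-30 + w))
-166 + Y(-14) = -166 - 14/(-30 - 14) = -166 - 14/(-44) = -166 - 14*(-1/44) = -166 + 7/22 = -3645/22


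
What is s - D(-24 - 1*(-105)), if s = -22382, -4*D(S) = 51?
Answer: -89477/4 ≈ -22369.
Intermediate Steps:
D(S) = -51/4 (D(S) = -1/4*51 = -51/4)
s - D(-24 - 1*(-105)) = -22382 - 1*(-51/4) = -22382 + 51/4 = -89477/4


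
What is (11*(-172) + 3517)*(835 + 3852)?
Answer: 7616375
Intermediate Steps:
(11*(-172) + 3517)*(835 + 3852) = (-1892 + 3517)*4687 = 1625*4687 = 7616375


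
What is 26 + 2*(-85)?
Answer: -144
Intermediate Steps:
26 + 2*(-85) = 26 - 170 = -144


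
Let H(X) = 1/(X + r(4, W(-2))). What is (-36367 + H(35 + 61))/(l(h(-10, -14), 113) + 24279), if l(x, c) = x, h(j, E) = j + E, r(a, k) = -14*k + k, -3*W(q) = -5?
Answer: -737258/491715 ≈ -1.4994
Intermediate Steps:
W(q) = 5/3 (W(q) = -⅓*(-5) = 5/3)
r(a, k) = -13*k
h(j, E) = E + j
H(X) = 1/(-65/3 + X) (H(X) = 1/(X - 13*5/3) = 1/(X - 65/3) = 1/(-65/3 + X))
(-36367 + H(35 + 61))/(l(h(-10, -14), 113) + 24279) = (-36367 + 3/(-65 + 3*(35 + 61)))/((-14 - 10) + 24279) = (-36367 + 3/(-65 + 3*96))/(-24 + 24279) = (-36367 + 3/(-65 + 288))/24255 = (-36367 + 3/223)*(1/24255) = -8109838/223*1/24255 = -737258/491715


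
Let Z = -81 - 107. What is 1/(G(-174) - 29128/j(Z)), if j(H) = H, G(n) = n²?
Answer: 47/1430254 ≈ 3.2861e-5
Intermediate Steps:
Z = -188
1/(G(-174) - 29128/j(Z)) = 1/((-174)² - 29128/(-188)) = 1/(30276 - 29128*(-1/188)) = 1/(30276 + 7282/47) = 1/(1430254/47) = 47/1430254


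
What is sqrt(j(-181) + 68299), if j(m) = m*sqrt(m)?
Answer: sqrt(68299 - 181*I*sqrt(181)) ≈ 261.38 - 4.658*I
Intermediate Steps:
j(m) = m**(3/2)
sqrt(j(-181) + 68299) = sqrt((-181)**(3/2) + 68299) = sqrt(-181*I*sqrt(181) + 68299) = sqrt(68299 - 181*I*sqrt(181))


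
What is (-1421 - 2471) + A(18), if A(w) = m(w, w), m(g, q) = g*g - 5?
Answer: -3573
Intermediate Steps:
m(g, q) = -5 + g² (m(g, q) = g² - 5 = -5 + g²)
A(w) = -5 + w²
(-1421 - 2471) + A(18) = (-1421 - 2471) + (-5 + 18²) = -3892 + (-5 + 324) = -3892 + 319 = -3573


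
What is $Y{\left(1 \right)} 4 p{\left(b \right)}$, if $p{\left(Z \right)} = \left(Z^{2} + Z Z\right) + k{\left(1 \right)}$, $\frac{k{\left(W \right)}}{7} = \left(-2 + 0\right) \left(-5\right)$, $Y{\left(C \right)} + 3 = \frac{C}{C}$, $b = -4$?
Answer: $-816$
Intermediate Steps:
$Y{\left(C \right)} = -2$ ($Y{\left(C \right)} = -3 + \frac{C}{C} = -3 + 1 = -2$)
$k{\left(W \right)} = 70$ ($k{\left(W \right)} = 7 \left(-2 + 0\right) \left(-5\right) = 7 \left(\left(-2\right) \left(-5\right)\right) = 7 \cdot 10 = 70$)
$p{\left(Z \right)} = 70 + 2 Z^{2}$ ($p{\left(Z \right)} = \left(Z^{2} + Z Z\right) + 70 = \left(Z^{2} + Z^{2}\right) + 70 = 2 Z^{2} + 70 = 70 + 2 Z^{2}$)
$Y{\left(1 \right)} 4 p{\left(b \right)} = \left(-2\right) 4 \left(70 + 2 \left(-4\right)^{2}\right) = - 8 \left(70 + 2 \cdot 16\right) = - 8 \left(70 + 32\right) = \left(-8\right) 102 = -816$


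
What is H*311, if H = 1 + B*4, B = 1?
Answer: 1555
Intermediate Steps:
H = 5 (H = 1 + 1*4 = 1 + 4 = 5)
H*311 = 5*311 = 1555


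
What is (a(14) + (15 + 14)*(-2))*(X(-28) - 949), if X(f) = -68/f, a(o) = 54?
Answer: 26504/7 ≈ 3786.3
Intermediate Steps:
(a(14) + (15 + 14)*(-2))*(X(-28) - 949) = (54 + (15 + 14)*(-2))*(-68/(-28) - 949) = (54 + 29*(-2))*(-68*(-1/28) - 949) = (54 - 58)*(17/7 - 949) = -4*(-6626/7) = 26504/7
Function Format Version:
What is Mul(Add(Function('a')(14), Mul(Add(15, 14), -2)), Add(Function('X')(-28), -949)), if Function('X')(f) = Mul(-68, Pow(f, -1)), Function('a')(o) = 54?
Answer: Rational(26504, 7) ≈ 3786.3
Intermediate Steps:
Mul(Add(Function('a')(14), Mul(Add(15, 14), -2)), Add(Function('X')(-28), -949)) = Mul(Add(54, Mul(Add(15, 14), -2)), Add(Mul(-68, Pow(-28, -1)), -949)) = Mul(Add(54, Mul(29, -2)), Add(Mul(-68, Rational(-1, 28)), -949)) = Mul(Add(54, -58), Add(Rational(17, 7), -949)) = Mul(-4, Rational(-6626, 7)) = Rational(26504, 7)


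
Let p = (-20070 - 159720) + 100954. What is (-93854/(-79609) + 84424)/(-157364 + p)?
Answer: -672100407/1880364580 ≈ -0.35743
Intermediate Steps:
p = -78836 (p = -179790 + 100954 = -78836)
(-93854/(-79609) + 84424)/(-157364 + p) = (-93854/(-79609) + 84424)/(-157364 - 78836) = (-93854*(-1/79609) + 84424)/(-236200) = (93854/79609 + 84424)*(-1/236200) = (6721004070/79609)*(-1/236200) = -672100407/1880364580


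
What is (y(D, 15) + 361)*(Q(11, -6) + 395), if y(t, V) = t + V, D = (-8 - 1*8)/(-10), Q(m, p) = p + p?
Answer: 723104/5 ≈ 1.4462e+5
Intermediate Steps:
Q(m, p) = 2*p
D = 8/5 (D = (-8 - 8)*(-⅒) = -16*(-⅒) = 8/5 ≈ 1.6000)
y(t, V) = V + t
(y(D, 15) + 361)*(Q(11, -6) + 395) = ((15 + 8/5) + 361)*(2*(-6) + 395) = (83/5 + 361)*(-12 + 395) = (1888/5)*383 = 723104/5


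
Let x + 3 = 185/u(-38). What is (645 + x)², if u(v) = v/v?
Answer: 683929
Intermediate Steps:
u(v) = 1
x = 182 (x = -3 + 185/1 = -3 + 185*1 = -3 + 185 = 182)
(645 + x)² = (645 + 182)² = 827² = 683929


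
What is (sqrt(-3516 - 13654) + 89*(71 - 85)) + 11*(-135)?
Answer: -2731 + I*sqrt(17170) ≈ -2731.0 + 131.03*I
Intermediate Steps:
(sqrt(-3516 - 13654) + 89*(71 - 85)) + 11*(-135) = (sqrt(-17170) + 89*(-14)) - 1485 = (I*sqrt(17170) - 1246) - 1485 = (-1246 + I*sqrt(17170)) - 1485 = -2731 + I*sqrt(17170)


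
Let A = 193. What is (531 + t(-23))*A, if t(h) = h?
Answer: 98044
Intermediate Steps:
(531 + t(-23))*A = (531 - 23)*193 = 508*193 = 98044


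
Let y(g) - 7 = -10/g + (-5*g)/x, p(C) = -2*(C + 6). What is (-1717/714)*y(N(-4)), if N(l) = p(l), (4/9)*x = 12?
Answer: -7979/324 ≈ -24.627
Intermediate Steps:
x = 27 (x = (9/4)*12 = 27)
p(C) = -12 - 2*C (p(C) = -2*(6 + C) = -12 - 2*C)
N(l) = -12 - 2*l
y(g) = 7 - 10/g - 5*g/27 (y(g) = 7 + (-10/g - 5*g/27) = 7 - 10/g - 5*g/27)
(-1717/714)*y(N(-4)) = (-1717/714)*(7 - 10/(-12 - 2*(-4)) - 5*(-12 - 2*(-4))/27) = (-1717*1/714)*(7 - 10/(-12 + 8) - 5*(-12 + 8)/27) = -101*(7 - 10/(-4) - 5/27*(-4))/42 = -101*(7 - 10*(-1/4) + 20/27)/42 = -101*(7 + 5/2 + 20/27)/42 = -101/42*553/54 = -7979/324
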